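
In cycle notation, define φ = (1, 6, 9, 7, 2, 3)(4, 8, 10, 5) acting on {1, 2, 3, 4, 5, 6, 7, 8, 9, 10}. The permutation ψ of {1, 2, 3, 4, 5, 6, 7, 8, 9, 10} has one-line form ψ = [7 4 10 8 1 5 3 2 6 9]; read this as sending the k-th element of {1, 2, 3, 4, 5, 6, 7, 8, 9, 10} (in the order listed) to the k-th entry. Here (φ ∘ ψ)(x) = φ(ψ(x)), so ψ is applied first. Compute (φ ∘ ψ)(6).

(φ ∘ ψ)(6) = φ(ψ(6)). ψ(6) = 5, then φ(5) = 4. So (φ ∘ ψ)(6) = 4.

4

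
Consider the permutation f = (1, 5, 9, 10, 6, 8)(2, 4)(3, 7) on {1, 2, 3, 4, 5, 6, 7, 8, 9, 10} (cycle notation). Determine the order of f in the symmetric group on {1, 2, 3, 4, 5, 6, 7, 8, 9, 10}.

The disjoint cycles have lengths 6, 2, 2.
The order of f is the least common multiple of its cycle lengths: lcm(6, 2, 2) = 6.

6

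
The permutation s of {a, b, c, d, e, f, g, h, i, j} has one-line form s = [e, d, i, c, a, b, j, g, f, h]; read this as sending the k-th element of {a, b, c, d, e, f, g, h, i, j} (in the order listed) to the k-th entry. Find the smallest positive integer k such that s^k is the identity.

Decomposing into disjoint cycles gives cycle lengths 5, 3, 2.
The order of s is the least common multiple of its cycle lengths: lcm(5, 3, 2) = 30.

30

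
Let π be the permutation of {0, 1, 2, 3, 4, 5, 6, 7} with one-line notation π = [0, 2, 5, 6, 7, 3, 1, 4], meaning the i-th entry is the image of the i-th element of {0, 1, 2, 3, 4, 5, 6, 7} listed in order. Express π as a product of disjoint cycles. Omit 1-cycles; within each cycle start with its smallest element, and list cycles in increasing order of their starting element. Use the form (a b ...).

From 1: 1 → 2 → 5 → 3 → 6 → 1, closing the cycle (1 2 5 3 6).
Repeating from the next unused element and collecting all non-trivial cycles gives (1 2 5 3 6)(4 7).

(1 2 5 3 6)(4 7)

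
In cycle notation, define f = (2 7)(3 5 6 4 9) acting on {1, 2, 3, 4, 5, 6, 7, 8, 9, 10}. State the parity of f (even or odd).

The cycle lengths are 5, 2, 1, 1, 1.
A cycle of length ℓ contributes ℓ−1 transpositions, so f is a product of 4 + 1 = 5 transpositions — odd.

odd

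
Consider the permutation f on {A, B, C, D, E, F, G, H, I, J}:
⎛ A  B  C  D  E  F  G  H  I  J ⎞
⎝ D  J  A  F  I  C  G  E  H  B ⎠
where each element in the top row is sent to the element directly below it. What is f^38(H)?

Tracing H → E → … returns to H after 3 steps, so H lies in a 3-cycle (E I H).
Powers repeat with period 3 on this cycle, and 38 mod 3 = 2, so f^38(H) = f^2(H).
Stepping 2 places around the cycle: H → E → I.

I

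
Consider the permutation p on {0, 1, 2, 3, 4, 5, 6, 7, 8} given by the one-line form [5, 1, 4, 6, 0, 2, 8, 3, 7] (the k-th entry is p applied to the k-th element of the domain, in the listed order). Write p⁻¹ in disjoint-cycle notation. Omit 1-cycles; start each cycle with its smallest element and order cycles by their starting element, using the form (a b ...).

The cycle decomposition of p is (0 5 2 4)(3 6 8 7).
The inverse reverses every cycle; in canonical form, p⁻¹ = (0 4 2 5)(3 7 8 6).

(0 4 2 5)(3 7 8 6)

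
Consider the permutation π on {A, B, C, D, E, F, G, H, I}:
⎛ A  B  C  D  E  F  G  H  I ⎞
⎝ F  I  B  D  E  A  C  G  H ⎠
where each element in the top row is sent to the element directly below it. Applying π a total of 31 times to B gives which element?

I

Tracing B → I → … returns to B after 5 steps, so B lies in a 5-cycle (B, I, H, G, C).
On a 5-cycle, π^5 is the identity, so π^31 = π^1 there (31 ≡ 1 mod 5).
Stepping 1 place around the cycle: B → I.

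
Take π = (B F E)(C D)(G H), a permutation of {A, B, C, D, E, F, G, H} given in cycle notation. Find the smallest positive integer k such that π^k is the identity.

The cycle type of π is (3, 2, 2, 1).
The order is lcm(3, 2, 2) = 6.

6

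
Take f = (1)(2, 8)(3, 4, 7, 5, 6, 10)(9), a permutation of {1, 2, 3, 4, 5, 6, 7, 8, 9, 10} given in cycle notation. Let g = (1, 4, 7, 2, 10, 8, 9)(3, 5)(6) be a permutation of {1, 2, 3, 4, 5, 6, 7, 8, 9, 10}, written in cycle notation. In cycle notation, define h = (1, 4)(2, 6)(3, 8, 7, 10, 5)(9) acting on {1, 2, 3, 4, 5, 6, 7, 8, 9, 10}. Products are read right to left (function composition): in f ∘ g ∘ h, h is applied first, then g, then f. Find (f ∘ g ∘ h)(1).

5

(f ∘ g ∘ h)(1) = f(g(h(1))). h(1) = 4, then g(4) = 7, then f(7) = 5, so the result is 5.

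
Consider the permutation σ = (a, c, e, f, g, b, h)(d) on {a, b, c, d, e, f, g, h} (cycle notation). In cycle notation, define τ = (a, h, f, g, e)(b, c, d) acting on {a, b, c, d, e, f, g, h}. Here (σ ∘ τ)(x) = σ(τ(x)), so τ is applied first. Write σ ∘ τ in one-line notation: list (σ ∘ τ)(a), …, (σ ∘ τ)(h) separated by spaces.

a e d h c b f g

(σ ∘ τ)(x) = σ(τ(x)). Computing each image: σ(τ(a)) = σ(h) = a, σ(τ(b)) = σ(c) = e, σ(τ(c)) = σ(d) = d, σ(τ(d)) = σ(b) = h, σ(τ(e)) = σ(a) = c, σ(τ(f)) = σ(g) = b, σ(τ(g)) = σ(e) = f, σ(τ(h)) = σ(f) = g.
Hence σ ∘ τ = [a e d h c b f g].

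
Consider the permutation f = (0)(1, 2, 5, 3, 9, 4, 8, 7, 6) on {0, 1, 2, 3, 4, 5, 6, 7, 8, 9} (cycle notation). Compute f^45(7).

7 lies in the 9-cycle (1, 2, 5, 3, 9, 4, 8, 7, 6).
Powers repeat with period 9 on this cycle, and 45 mod 9 = 0, so f^45(7) = f^0(7).
So f^45(7) = 7.

7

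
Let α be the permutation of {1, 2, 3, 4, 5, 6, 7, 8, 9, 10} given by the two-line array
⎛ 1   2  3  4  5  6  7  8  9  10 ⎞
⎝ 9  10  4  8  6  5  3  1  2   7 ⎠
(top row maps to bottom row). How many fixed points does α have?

0

No element satisfies α(x) = x, so there are 0 fixed points.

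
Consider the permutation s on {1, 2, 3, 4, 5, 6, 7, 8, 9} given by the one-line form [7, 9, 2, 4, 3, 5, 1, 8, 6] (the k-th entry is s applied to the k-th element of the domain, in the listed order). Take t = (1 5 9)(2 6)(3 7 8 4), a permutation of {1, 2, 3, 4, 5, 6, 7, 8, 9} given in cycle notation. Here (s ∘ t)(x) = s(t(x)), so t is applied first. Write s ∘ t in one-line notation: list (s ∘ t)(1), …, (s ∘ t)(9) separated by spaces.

Chase each element through t then s: 1 → 5 → 3; 2 → 6 → 5; 3 → 7 → 1; 4 → 3 → 2; 5 → 9 → 6; 6 → 2 → 9; 7 → 8 → 8; 8 → 4 → 4; 9 → 1 → 7.
So s ∘ t in one-line form is 3 5 1 2 6 9 8 4 7.

3 5 1 2 6 9 8 4 7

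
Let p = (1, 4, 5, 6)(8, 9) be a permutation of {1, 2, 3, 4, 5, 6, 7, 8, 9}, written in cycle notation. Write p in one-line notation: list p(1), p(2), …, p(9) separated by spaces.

4 2 3 5 6 1 7 9 8

Reading each image from the cycles: 1→4, 2→2, 3→3, 4→5, 5→6, 6→1, 7→7, 8→9, 9→8.
So the one-line form is 4 2 3 5 6 1 7 9 8.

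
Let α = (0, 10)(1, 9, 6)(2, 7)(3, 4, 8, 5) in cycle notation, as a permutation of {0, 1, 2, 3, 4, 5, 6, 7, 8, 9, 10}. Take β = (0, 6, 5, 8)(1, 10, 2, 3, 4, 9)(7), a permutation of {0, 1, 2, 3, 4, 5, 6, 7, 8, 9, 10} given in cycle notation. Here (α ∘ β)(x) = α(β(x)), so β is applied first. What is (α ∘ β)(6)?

3

(α ∘ β)(6) = α(β(6)). β(6) = 5, then α(5) = 3. So (α ∘ β)(6) = 3.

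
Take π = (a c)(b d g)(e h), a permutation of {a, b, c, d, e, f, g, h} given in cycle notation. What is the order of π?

The disjoint cycles have lengths 3, 2, 2, 1.
The order of π is the least common multiple of its cycle lengths: lcm(3, 2, 2) = 6.

6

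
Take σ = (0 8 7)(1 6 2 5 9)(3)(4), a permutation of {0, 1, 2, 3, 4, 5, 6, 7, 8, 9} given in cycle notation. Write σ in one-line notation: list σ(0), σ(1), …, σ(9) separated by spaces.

Each element maps to the next entry in its cycle (wrapping to the front): 0↦8, 1↦6, 2↦5, 3↦3, 4↦4, 5↦9, 6↦2, 7↦0, 8↦7, 9↦1.
Listing these in domain order gives 8 6 5 3 4 9 2 0 7 1.

8 6 5 3 4 9 2 0 7 1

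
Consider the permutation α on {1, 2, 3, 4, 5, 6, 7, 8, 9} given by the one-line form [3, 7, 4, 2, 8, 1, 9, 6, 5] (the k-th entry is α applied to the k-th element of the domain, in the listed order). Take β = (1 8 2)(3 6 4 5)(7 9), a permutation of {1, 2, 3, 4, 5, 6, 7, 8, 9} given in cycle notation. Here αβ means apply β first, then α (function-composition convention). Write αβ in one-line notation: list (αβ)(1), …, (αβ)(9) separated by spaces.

6 3 1 8 4 2 5 7 9

Chase each element through β then α: 1 → 8 → 6; 2 → 1 → 3; 3 → 6 → 1; 4 → 5 → 8; 5 → 3 → 4; 6 → 4 → 2; 7 → 9 → 5; 8 → 2 → 7; 9 → 7 → 9.
So αβ in one-line form is 6 3 1 8 4 2 5 7 9.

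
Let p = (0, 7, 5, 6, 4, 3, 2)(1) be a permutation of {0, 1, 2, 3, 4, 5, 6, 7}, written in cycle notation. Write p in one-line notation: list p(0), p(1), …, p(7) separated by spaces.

7 1 0 2 3 6 4 5

Each element maps to the next entry in its cycle (wrapping to the front): 0↦7, 1↦1, 2↦0, 3↦2, 4↦3, 5↦6, 6↦4, 7↦5.
Listing these in domain order gives 7 1 0 2 3 6 4 5.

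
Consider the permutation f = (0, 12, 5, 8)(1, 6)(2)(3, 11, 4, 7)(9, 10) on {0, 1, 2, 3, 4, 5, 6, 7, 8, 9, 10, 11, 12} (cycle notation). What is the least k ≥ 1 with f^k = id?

4

The disjoint cycles have lengths 4, 4, 2, 2, 1.
The order of f is the least common multiple of its cycle lengths: lcm(4, 4, 2, 2) = 4.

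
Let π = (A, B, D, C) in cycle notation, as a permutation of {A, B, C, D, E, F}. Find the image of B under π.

D

B appears in (A, B, D, C); the next entry (wrapping around) is D.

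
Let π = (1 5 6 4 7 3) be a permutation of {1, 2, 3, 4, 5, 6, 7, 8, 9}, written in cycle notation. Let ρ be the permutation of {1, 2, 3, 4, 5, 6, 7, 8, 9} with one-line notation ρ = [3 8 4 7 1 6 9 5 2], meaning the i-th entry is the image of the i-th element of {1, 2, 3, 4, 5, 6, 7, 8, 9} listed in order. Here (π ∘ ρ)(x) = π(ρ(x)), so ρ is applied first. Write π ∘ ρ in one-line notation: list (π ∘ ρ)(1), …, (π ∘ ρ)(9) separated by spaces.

(π ∘ ρ)(x) = π(ρ(x)). Computing each image: π(ρ(1)) = π(3) = 1, π(ρ(2)) = π(8) = 8, π(ρ(3)) = π(4) = 7, π(ρ(4)) = π(7) = 3, π(ρ(5)) = π(1) = 5, π(ρ(6)) = π(6) = 4, π(ρ(7)) = π(9) = 9, π(ρ(8)) = π(5) = 6, π(ρ(9)) = π(2) = 2.
Hence π ∘ ρ = [1 8 7 3 5 4 9 6 2].

1 8 7 3 5 4 9 6 2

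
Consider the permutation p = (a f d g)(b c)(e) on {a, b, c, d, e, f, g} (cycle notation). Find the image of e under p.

e

The 1-cycle (e) fixes e, so p(e) = e.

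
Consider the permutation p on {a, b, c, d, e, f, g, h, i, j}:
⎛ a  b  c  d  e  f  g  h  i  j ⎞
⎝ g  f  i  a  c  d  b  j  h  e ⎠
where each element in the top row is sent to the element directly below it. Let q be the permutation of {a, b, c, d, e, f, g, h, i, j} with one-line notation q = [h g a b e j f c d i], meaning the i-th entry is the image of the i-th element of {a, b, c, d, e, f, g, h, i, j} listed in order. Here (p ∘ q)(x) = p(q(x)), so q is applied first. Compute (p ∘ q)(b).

b

First apply q: q(b) = g, then p(g) = b. Thus (p ∘ q)(b) = b.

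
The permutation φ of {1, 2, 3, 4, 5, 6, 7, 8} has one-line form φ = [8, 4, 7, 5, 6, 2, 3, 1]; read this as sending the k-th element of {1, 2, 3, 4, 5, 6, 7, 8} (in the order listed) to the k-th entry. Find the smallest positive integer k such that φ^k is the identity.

Decomposing into disjoint cycles gives cycle lengths 4, 2, 2.
The order is lcm(4, 2, 2) = 4.

4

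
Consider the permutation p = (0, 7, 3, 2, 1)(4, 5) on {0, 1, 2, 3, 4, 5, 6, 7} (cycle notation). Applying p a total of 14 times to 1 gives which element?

1 lies in the 5-cycle (0, 7, 3, 2, 1).
On a 5-cycle, p^5 is the identity, so p^14 = p^4 there (14 ≡ 4 mod 5).
Stepping 4 places around the cycle: 1 → 0 → 7 → 3 → 2.

2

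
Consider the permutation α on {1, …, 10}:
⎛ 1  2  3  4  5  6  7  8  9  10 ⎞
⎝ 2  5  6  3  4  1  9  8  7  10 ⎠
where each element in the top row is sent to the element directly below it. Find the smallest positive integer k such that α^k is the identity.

6

Writing α as disjoint cycles, the cycle lengths are 6, 2, 1, 1.
Since disjoint cycles commute, ord(α) = lcm(6, 2) = 6.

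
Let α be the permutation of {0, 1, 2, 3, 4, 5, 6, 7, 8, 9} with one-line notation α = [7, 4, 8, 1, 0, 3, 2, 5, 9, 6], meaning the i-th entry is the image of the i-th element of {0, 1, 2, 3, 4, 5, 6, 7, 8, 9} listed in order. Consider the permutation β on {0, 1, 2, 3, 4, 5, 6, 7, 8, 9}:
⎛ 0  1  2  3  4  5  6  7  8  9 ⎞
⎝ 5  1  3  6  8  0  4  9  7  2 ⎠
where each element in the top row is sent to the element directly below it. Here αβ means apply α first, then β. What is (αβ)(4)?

(αβ)(4) = β(α(4)). α(4) = 0, then β(0) = 5. So (αβ)(4) = 5.

5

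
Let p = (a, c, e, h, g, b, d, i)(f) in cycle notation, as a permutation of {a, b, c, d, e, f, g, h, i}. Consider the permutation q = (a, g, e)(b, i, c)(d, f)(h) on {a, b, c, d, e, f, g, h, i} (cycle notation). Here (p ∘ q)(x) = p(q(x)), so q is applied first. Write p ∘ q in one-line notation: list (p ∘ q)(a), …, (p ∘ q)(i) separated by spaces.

For each element, apply q then p: a → g → b; b → i → a; c → b → d; d → f → f; e → a → c; f → d → i; g → e → h; h → h → g; i → c → e.
Collecting the images, p ∘ q = [b a d f c i h g e].

b a d f c i h g e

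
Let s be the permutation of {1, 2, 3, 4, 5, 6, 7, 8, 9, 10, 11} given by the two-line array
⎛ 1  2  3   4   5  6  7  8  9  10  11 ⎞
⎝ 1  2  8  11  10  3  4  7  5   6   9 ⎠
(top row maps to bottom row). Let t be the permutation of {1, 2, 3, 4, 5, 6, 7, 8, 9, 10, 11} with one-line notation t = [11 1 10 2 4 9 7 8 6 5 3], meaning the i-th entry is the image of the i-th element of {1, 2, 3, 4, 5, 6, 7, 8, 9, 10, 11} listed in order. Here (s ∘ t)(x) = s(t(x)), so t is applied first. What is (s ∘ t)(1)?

9

t(1) = 11, then s(11) = 9; composing gives (s ∘ t)(1) = 9.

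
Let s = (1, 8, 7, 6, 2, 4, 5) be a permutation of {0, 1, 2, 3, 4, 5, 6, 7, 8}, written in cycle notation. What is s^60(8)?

8 lies in the 7-cycle (1, 8, 7, 6, 2, 4, 5).
Powers repeat with period 7 on this cycle, and 60 mod 7 = 4, so s^60(8) = s^4(8).
Advancing 4 steps from 8: 8 → 7 → 6 → 2 → 4.

4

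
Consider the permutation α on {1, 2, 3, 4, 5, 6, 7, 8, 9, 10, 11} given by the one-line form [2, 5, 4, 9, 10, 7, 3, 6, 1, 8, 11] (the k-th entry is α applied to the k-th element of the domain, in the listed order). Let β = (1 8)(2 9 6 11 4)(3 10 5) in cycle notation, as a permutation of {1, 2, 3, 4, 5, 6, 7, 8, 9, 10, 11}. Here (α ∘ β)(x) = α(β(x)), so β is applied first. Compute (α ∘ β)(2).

(α ∘ β)(2) = α(β(2)). β(2) = 9, then α(9) = 1. So (α ∘ β)(2) = 1.

1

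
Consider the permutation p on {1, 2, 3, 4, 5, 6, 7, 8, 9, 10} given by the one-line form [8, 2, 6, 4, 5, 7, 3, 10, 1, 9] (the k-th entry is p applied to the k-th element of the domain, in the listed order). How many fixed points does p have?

3

The fixed points (elements with p(x) = x) are {2, 4, 5}, so there are 3.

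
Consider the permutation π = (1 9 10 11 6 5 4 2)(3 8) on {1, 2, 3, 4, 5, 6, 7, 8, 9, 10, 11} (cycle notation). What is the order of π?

The disjoint cycles have lengths 8, 2, 1.
The order of π is the least common multiple of its cycle lengths: lcm(8, 2) = 8.

8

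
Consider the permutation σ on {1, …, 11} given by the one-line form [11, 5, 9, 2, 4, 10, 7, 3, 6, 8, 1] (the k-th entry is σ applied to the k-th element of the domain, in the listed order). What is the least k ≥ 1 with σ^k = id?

Decomposing into disjoint cycles gives cycle lengths 5, 3, 2, 1.
Since disjoint cycles commute, ord(σ) = lcm(5, 3, 2) = 30.

30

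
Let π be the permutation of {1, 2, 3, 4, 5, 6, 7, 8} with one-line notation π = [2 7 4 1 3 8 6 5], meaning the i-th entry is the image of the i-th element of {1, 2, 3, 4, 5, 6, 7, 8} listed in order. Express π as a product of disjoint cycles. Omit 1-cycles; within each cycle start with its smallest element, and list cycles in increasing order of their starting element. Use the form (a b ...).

Start at 1 and follow images: 1 → 2 → 7 → 6 → 8 → 5 → 3 → 4 → 1, giving the cycle (1 2 7 6 8 5 3 4).
Repeating from the next unused element and collecting all non-trivial cycles gives (1 2 7 6 8 5 3 4).

(1 2 7 6 8 5 3 4)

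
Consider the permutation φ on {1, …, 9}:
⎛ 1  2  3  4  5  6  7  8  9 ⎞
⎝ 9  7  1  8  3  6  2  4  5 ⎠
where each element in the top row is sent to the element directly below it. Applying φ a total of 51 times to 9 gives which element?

1

Tracing 9 → 5 → … returns to 9 after 4 steps, so 9 lies in a 4-cycle (1, 9, 5, 3).
On a 4-cycle, φ^4 is the identity, so φ^51 = φ^3 there (51 ≡ 3 mod 4).
Advancing 3 steps from 9: 9 → 5 → 3 → 1.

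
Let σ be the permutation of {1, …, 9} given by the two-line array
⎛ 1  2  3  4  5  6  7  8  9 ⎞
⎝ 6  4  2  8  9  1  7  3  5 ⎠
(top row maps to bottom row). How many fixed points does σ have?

1

The fixed points (elements with σ(x) = x) are {7}, so there is 1.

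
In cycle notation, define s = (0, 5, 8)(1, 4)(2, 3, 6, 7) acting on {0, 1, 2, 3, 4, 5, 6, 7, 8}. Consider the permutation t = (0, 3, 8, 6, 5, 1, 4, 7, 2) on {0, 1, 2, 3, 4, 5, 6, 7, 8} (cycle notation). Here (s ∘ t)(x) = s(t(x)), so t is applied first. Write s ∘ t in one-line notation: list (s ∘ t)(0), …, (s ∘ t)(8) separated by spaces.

(s ∘ t)(x) = s(t(x)). Computing each image: s(t(0)) = s(3) = 6, s(t(1)) = s(4) = 1, s(t(2)) = s(0) = 5, s(t(3)) = s(8) = 0, s(t(4)) = s(7) = 2, s(t(5)) = s(1) = 4, s(t(6)) = s(5) = 8, s(t(7)) = s(2) = 3, s(t(8)) = s(6) = 7.
Hence s ∘ t = [6 1 5 0 2 4 8 3 7].

6 1 5 0 2 4 8 3 7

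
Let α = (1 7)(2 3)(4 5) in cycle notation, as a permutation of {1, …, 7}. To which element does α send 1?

1 appears in (1 7); the next entry (wrapping around) is 7.

7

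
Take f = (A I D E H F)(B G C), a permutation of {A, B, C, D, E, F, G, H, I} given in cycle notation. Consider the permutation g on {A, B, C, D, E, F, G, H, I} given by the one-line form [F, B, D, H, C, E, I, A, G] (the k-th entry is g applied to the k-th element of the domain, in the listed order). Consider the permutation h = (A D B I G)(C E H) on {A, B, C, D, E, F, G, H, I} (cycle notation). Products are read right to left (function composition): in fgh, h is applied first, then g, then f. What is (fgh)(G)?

Apply the permutations in order: h(G) = A, then g(A) = F, then f(F) = A. So (fgh)(G) = A.

A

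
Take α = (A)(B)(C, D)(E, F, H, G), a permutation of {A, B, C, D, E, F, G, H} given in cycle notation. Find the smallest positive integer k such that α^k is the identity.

The cycle type of α is (4, 2, 1, 1).
The order is lcm(4, 2) = 4.

4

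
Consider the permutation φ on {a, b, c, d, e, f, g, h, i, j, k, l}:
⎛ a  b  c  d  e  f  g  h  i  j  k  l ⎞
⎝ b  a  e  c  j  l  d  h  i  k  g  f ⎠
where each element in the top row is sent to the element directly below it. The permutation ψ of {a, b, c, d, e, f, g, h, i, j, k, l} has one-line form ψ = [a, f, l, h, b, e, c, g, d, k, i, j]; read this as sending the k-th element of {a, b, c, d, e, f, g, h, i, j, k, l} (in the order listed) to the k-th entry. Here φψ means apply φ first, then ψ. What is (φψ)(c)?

b

(φψ)(c) = ψ(φ(c)). φ(c) = e, then ψ(e) = b. So (φψ)(c) = b.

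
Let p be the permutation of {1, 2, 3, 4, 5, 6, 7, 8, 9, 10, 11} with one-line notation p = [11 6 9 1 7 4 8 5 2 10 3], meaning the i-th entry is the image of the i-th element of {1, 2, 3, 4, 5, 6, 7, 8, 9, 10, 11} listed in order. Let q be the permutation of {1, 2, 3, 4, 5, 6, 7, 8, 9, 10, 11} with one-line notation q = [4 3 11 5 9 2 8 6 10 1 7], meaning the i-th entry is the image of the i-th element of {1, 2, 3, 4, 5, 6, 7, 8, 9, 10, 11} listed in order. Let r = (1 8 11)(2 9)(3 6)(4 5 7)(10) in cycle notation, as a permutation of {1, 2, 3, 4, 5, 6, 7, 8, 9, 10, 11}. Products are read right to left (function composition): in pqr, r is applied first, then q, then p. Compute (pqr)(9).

(pqr)(9) = p(q(r(9))). r(9) = 2, then q(2) = 3, then p(3) = 9, so the result is 9.

9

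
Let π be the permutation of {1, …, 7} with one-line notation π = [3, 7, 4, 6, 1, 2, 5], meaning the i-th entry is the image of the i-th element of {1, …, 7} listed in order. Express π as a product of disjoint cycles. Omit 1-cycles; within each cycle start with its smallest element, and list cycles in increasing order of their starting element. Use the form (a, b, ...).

Iterating π from 1 gives 1 → 3 → 4 → 6 → 2 → 7 → 5 → 1; that is the 7-cycle (1, 3, 4, 6, 2, 7, 5).
Continuing from each remaining unvisited element yields (1, 3, 4, 6, 2, 7, 5).

(1, 3, 4, 6, 2, 7, 5)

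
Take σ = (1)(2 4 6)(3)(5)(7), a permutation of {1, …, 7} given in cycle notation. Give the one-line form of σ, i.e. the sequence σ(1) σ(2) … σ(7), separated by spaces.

1 4 3 6 5 2 7

Each element maps to the next entry in its cycle (wrapping to the front): 1→1, 2→4, 3→3, 4→6, 5→5, 6→2, 7→7.
Listing these in domain order gives 1 4 3 6 5 2 7.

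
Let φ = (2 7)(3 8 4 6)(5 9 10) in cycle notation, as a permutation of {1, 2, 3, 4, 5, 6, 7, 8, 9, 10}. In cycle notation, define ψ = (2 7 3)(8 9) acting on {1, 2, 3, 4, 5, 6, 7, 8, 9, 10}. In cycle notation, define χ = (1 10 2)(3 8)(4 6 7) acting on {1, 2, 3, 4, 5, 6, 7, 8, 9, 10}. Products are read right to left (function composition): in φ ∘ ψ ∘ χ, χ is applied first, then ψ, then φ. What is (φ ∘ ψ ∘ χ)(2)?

1

Chase 2: χ(2) = 1; ψ(1) = 1; φ(1) = 1. Hence (φ ∘ ψ ∘ χ)(2) = 1.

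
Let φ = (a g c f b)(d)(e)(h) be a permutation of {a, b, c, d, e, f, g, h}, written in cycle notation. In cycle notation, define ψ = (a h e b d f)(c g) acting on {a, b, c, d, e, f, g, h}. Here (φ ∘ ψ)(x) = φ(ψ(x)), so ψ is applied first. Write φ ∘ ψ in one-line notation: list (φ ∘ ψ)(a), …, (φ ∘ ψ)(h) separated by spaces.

h d c b a g f e

For each element, apply ψ then φ: a → h → h; b → d → d; c → g → c; d → f → b; e → b → a; f → a → g; g → c → f; h → e → e.
Collecting the images, φ ∘ ψ = [h d c b a g f e].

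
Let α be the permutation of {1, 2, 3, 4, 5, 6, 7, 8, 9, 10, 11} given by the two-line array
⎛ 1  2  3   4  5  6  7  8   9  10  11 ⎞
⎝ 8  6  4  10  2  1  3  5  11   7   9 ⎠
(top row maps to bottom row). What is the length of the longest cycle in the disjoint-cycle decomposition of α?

5

Decomposing into disjoint cycles gives (1, 8, 5, 2, 6)(3, 4, 10, 7)(9, 11); the longest has length 5.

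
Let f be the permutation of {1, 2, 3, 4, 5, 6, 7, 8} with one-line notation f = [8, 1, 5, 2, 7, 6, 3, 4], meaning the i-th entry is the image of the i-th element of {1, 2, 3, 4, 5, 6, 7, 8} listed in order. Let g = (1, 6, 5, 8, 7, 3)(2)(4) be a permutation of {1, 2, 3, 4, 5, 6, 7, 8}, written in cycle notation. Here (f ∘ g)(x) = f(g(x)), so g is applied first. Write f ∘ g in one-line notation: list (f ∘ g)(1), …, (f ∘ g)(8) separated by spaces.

6 1 8 2 4 7 5 3

For each element, apply g then f: 1 → 6 → 6; 2 → 2 → 1; 3 → 1 → 8; 4 → 4 → 2; 5 → 8 → 4; 6 → 5 → 7; 7 → 3 → 5; 8 → 7 → 3.
Collecting the images, f ∘ g = [6 1 8 2 4 7 5 3].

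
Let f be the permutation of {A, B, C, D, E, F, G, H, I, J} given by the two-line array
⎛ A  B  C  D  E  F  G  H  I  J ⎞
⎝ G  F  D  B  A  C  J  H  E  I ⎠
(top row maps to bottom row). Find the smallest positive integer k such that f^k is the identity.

20

Writing f as disjoint cycles, the cycle lengths are 5, 4, 1.
The order of f is the least common multiple of its cycle lengths: lcm(5, 4) = 20.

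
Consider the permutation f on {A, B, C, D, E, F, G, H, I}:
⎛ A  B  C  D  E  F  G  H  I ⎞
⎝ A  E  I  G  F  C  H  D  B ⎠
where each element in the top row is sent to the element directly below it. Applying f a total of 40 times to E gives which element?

E

Tracing E → F → … returns to E after 5 steps, so E lies in a 5-cycle (B E F C I).
Since the cycle has length 5, f^40 acts on it the same as f^0 (40 mod 5 = 0).
So f^40(E) = E.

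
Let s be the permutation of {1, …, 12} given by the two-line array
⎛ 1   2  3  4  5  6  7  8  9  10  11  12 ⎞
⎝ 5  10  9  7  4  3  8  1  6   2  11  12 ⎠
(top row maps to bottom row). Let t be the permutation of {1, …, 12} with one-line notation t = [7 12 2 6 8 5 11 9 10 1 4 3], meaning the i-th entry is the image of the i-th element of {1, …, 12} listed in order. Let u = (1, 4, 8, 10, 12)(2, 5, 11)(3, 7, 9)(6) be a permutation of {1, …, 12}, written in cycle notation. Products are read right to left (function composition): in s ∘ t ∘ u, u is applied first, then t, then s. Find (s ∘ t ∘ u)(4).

Apply the permutations in order: u(4) = 8, then t(8) = 9, then s(9) = 6. So (s ∘ t ∘ u)(4) = 6.

6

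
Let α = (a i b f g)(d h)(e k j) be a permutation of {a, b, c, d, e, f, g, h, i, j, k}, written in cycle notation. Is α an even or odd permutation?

odd

The cycle lengths are 5, 3, 2, 1.
A cycle is odd iff its length is even; α has 1 even-length cycle, so sgn(α) = (−1)^1 and α is odd.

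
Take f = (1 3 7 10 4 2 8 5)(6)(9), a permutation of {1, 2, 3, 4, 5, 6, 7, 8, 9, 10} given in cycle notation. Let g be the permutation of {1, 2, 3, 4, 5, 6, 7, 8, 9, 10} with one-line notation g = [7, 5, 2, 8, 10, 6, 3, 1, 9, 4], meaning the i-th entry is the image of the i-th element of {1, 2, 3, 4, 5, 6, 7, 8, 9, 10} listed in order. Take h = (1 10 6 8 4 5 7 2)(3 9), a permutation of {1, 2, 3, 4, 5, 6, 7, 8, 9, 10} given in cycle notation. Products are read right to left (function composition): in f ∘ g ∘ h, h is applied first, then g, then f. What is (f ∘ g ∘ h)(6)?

Apply the permutations in order: h(6) = 8, then g(8) = 1, then f(1) = 3. So (f ∘ g ∘ h)(6) = 3.

3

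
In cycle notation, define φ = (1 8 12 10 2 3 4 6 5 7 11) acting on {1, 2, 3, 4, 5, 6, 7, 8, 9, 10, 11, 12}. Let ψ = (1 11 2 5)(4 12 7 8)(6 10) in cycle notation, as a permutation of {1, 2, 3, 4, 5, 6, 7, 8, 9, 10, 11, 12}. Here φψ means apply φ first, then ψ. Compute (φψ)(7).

2

(φψ)(7) = ψ(φ(7)). φ(7) = 11, then ψ(11) = 2. So (φψ)(7) = 2.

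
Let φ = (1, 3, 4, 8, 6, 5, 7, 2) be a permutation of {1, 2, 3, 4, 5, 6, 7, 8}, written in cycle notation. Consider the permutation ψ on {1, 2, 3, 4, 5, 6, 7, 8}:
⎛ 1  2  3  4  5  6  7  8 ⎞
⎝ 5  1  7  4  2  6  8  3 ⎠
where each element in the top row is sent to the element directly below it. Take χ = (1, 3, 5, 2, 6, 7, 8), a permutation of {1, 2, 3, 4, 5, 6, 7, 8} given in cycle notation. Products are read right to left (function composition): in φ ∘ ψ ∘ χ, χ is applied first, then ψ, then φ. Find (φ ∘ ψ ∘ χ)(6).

6

Apply the permutations in order: χ(6) = 7, then ψ(7) = 8, then φ(8) = 6. So (φ ∘ ψ ∘ χ)(6) = 6.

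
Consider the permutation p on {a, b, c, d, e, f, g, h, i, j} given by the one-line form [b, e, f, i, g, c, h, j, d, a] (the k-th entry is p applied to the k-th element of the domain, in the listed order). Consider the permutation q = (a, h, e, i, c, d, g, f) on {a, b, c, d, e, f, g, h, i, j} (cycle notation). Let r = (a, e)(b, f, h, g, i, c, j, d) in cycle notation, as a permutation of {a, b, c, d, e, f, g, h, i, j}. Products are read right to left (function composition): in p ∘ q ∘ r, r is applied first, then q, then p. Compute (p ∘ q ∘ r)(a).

Chase a: r(a) = e; q(e) = i; p(i) = d. Hence (p ∘ q ∘ r)(a) = d.

d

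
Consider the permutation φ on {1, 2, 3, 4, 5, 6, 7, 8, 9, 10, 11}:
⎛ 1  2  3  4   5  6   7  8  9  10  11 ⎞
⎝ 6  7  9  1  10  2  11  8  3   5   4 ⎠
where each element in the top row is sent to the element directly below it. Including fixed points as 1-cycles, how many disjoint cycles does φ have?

4

The cycle decomposition is (1, 6, 2, 7, 11, 4)(3, 9)(5, 10)(8), which has 4 cycles (counting 1-cycles).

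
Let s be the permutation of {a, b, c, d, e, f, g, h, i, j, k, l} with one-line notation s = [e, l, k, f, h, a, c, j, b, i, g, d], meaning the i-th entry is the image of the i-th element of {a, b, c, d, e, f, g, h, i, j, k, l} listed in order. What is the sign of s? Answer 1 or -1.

1

In disjoint-cycle form the cycle lengths are 9, 3.
A cycle of length ℓ contributes ℓ−1 transpositions, so s is a product of 8 + 2 = 10 transpositions — even.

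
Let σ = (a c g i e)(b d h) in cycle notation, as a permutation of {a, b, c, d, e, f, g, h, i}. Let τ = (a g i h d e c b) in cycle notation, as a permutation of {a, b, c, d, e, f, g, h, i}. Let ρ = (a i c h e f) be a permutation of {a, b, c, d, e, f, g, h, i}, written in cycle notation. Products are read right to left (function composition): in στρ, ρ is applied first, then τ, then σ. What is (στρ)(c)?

Apply the permutations in order: ρ(c) = h, then τ(h) = d, then σ(d) = h. So (στρ)(c) = h.

h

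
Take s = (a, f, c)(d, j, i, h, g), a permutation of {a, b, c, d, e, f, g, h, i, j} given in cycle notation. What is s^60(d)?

d lies in the 5-cycle (d, j, i, h, g).
On a 5-cycle, s^5 is the identity, so s^60 = s^0 there (60 ≡ 0 mod 5).
So s^60(d) = d.

d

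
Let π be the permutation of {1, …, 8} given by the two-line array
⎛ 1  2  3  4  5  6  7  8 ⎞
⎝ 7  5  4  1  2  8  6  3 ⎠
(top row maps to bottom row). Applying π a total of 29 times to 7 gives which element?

1

Tracing 7 → 6 → … returns to 7 after 6 steps, so 7 lies in a 6-cycle (1, 7, 6, 8, 3, 4).
Since the cycle has length 6, π^29 acts on it the same as π^5 (29 mod 6 = 5).
Advancing 5 steps from 7: 7 → 6 → 8 → 3 → 4 → 1.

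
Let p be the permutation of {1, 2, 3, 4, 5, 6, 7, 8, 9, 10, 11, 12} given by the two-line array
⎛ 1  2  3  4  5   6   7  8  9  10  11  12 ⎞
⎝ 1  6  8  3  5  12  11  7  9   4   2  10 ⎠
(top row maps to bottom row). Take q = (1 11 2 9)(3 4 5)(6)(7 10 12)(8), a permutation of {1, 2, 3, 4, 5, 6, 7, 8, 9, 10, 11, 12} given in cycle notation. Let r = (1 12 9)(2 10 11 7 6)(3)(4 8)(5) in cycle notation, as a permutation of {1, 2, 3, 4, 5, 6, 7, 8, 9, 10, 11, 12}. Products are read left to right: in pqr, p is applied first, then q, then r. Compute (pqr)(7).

Apply the permutations in order: p(7) = 11, then q(11) = 2, then r(2) = 10. So (pqr)(7) = 10.

10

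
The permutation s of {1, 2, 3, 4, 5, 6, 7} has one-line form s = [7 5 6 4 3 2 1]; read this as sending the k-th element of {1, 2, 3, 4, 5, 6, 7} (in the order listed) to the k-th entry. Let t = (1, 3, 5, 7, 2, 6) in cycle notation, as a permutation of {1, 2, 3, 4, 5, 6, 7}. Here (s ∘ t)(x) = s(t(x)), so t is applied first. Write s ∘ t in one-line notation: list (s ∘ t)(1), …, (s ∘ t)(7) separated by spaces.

6 2 3 4 1 7 5

For each element, apply t then s: 1 → 3 → 6; 2 → 6 → 2; 3 → 5 → 3; 4 → 4 → 4; 5 → 7 → 1; 6 → 1 → 7; 7 → 2 → 5.
So s ∘ t in one-line form is 6 2 3 4 1 7 5.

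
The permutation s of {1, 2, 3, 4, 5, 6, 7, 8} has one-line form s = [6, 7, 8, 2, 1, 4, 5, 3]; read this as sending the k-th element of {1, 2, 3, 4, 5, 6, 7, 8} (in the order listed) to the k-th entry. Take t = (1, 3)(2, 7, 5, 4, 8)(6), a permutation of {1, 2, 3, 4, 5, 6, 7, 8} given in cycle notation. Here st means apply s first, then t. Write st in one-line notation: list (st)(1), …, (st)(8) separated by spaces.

6 5 2 7 3 8 4 1

(st)(x) = t(s(x)). Computing each image: t(s(1)) = t(6) = 6, t(s(2)) = t(7) = 5, t(s(3)) = t(8) = 2, t(s(4)) = t(2) = 7, t(s(5)) = t(1) = 3, t(s(6)) = t(4) = 8, t(s(7)) = t(5) = 4, t(s(8)) = t(3) = 1.
Hence st = [6 5 2 7 3 8 4 1].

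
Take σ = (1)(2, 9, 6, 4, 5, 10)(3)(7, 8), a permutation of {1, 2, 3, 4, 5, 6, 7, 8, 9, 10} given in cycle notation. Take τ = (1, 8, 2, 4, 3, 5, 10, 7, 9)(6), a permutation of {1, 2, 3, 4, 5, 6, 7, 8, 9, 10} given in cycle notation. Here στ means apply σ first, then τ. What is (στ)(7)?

2

(στ)(7) = τ(σ(7)). σ(7) = 8, then τ(8) = 2. So (στ)(7) = 2.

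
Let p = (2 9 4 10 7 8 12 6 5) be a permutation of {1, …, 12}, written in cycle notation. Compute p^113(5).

7

5 lies in the 9-cycle (2 9 4 10 7 8 12 6 5).
Since the cycle has length 9, p^113 acts on it the same as p^5 (113 mod 9 = 5).
Advancing 5 steps from 5: 5 → 2 → 9 → 4 → 10 → 7.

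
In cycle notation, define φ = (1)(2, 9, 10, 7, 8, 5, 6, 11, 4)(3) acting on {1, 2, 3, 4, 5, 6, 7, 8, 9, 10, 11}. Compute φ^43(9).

9 lies in the 9-cycle (2, 9, 10, 7, 8, 5, 6, 11, 4).
On a 9-cycle, φ^9 is the identity, so φ^43 = φ^7 there (43 ≡ 7 mod 9).
Advancing 7 steps from 9: 9 → 10 → 7 → 8 → 5 → 6 → 11 → 4.

4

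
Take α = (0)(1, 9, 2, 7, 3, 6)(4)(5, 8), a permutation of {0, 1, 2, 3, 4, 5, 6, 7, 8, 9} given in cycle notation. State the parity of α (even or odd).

even

The cycle lengths are 6, 2, 1, 1.
A cycle is odd iff its length is even; α has 2 even-length cycles, so sgn(α) = (−1)^2 and α is even.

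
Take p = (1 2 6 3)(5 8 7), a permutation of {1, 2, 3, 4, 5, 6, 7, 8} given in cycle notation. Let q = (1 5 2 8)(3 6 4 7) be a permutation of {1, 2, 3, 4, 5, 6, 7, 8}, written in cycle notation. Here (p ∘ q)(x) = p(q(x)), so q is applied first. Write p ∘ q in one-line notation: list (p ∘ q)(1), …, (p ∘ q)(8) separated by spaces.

8 7 3 5 6 4 1 2

(p ∘ q)(x) = p(q(x)). Computing each image: p(q(1)) = p(5) = 8, p(q(2)) = p(8) = 7, p(q(3)) = p(6) = 3, p(q(4)) = p(7) = 5, p(q(5)) = p(2) = 6, p(q(6)) = p(4) = 4, p(q(7)) = p(3) = 1, p(q(8)) = p(1) = 2.
Hence p ∘ q = [8 7 3 5 6 4 1 2].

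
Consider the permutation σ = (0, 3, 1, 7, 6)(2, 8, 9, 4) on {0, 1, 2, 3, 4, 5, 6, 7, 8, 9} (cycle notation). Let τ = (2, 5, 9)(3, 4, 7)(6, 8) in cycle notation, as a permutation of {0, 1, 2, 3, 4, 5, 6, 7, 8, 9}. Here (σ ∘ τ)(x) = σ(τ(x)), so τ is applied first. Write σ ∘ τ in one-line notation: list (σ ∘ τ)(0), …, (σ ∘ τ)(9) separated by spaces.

(σ ∘ τ)(x) = σ(τ(x)). Computing each image: σ(τ(0)) = σ(0) = 3, σ(τ(1)) = σ(1) = 7, σ(τ(2)) = σ(5) = 5, σ(τ(3)) = σ(4) = 2, σ(τ(4)) = σ(7) = 6, σ(τ(5)) = σ(9) = 4, σ(τ(6)) = σ(8) = 9, σ(τ(7)) = σ(3) = 1, σ(τ(8)) = σ(6) = 0, σ(τ(9)) = σ(2) = 8.
Hence σ ∘ τ = [3 7 5 2 6 4 9 1 0 8].

3 7 5 2 6 4 9 1 0 8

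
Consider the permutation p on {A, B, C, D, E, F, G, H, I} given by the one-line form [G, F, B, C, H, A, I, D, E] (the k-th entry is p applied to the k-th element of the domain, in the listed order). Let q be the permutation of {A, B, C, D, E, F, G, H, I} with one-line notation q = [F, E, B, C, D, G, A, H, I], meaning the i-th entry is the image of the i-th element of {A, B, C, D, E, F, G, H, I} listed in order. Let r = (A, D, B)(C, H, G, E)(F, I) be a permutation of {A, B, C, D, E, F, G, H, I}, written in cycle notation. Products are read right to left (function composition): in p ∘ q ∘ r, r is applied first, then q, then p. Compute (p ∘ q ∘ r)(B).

(p ∘ q ∘ r)(B) = p(q(r(B))). r(B) = A, then q(A) = F, then p(F) = A, so the result is A.

A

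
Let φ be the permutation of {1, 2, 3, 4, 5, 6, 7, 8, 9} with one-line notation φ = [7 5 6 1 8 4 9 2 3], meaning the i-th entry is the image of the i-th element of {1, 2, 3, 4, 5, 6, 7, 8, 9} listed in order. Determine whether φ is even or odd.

In disjoint-cycle form the cycle lengths are 6, 3.
A cycle of length ℓ contributes ℓ−1 transpositions, so φ is a product of 5 + 2 = 7 transpositions — odd.

odd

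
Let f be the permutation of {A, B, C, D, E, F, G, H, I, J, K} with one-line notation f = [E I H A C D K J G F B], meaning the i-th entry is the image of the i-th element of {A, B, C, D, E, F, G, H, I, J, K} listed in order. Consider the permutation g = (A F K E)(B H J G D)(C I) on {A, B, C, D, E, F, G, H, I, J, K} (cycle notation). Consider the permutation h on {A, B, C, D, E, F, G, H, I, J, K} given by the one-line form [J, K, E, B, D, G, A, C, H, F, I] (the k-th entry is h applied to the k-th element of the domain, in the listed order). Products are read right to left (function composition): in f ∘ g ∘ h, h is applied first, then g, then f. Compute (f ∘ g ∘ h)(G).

Apply the permutations in order: h(G) = A, then g(A) = F, then f(F) = D. So (f ∘ g ∘ h)(G) = D.

D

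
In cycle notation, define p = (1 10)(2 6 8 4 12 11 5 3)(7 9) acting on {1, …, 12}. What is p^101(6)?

6 lies in the 8-cycle (2 6 8 4 12 11 5 3).
Since the cycle has length 8, p^101 acts on it the same as p^5 (101 mod 8 = 5).
Advancing 5 steps from 6: 6 → 8 → 4 → 12 → 11 → 5.

5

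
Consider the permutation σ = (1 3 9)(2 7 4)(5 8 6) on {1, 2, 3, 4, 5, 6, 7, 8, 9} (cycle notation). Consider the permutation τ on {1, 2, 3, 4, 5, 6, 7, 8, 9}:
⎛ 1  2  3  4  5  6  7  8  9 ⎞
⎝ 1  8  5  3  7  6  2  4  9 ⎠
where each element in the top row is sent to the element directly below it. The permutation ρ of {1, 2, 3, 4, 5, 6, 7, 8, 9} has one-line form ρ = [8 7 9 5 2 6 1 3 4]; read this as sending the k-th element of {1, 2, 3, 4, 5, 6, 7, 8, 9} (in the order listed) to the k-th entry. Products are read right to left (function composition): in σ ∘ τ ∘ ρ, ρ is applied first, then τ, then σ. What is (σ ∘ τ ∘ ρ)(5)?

6

Chase 5: ρ(5) = 2; τ(2) = 8; σ(8) = 6. Hence (σ ∘ τ ∘ ρ)(5) = 6.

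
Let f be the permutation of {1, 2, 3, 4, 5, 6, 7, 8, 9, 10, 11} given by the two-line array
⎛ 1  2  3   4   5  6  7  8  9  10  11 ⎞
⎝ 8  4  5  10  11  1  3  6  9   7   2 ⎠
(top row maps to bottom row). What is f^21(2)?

Tracing 2 → 4 → … returns to 2 after 7 steps, so 2 lies in a 7-cycle (2 4 10 7 3 5 11).
Powers repeat with period 7 on this cycle, and 21 mod 7 = 0, so f^21(2) = f^0(2).
So f^21(2) = 2.

2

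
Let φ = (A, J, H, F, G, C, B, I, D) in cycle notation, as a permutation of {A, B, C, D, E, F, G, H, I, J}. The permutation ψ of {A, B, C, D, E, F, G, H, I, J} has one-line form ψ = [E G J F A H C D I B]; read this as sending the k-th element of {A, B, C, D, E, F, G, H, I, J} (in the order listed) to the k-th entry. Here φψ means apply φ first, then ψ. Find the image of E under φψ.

(φψ)(E) = ψ(φ(E)). φ(E) = E, then ψ(E) = A. So (φψ)(E) = A.

A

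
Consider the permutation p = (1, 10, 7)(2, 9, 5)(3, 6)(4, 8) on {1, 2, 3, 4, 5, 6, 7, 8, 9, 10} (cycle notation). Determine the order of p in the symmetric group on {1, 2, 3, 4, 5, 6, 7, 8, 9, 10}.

The cycle type of p is (3, 3, 2, 2).
Since disjoint cycles commute, ord(p) = lcm(3, 3, 2, 2) = 6.

6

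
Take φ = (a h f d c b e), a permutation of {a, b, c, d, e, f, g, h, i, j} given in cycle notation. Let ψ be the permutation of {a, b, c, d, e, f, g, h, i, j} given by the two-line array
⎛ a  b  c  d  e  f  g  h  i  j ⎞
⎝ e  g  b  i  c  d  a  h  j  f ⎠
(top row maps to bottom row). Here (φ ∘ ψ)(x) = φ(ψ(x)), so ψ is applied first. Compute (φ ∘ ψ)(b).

First apply ψ: ψ(b) = g, then φ(g) = g. Thus (φ ∘ ψ)(b) = g.

g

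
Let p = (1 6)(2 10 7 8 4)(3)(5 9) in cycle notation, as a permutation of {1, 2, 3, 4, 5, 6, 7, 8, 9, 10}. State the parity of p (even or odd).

The cycle lengths are 5, 2, 2, 1.
A cycle is odd iff its length is even; p has 2 even-length cycles, so sgn(p) = (−1)^2 and p is even.

even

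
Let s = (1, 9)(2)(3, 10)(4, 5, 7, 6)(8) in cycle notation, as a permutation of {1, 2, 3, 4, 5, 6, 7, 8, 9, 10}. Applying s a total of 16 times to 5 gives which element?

5

5 lies in the 4-cycle (4, 5, 7, 6).
Powers repeat with period 4 on this cycle, and 16 mod 4 = 0, so s^16(5) = s^0(5).
So s^16(5) = 5.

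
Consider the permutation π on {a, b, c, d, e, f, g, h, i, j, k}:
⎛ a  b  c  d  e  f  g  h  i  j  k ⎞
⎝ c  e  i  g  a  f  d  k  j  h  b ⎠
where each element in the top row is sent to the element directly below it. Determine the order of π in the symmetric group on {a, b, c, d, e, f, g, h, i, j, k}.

8

The disjoint-cycle form of π has cycle lengths 8, 2, 1.
The order is lcm(8, 2) = 8.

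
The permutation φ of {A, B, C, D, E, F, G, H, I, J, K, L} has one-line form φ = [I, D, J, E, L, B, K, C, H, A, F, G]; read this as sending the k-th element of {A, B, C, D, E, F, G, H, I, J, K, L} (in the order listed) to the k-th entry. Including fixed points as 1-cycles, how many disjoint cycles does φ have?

2

The cycle decomposition is (A I H C J)(B D E L G K F), which has 2 cycles (counting 1-cycles).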